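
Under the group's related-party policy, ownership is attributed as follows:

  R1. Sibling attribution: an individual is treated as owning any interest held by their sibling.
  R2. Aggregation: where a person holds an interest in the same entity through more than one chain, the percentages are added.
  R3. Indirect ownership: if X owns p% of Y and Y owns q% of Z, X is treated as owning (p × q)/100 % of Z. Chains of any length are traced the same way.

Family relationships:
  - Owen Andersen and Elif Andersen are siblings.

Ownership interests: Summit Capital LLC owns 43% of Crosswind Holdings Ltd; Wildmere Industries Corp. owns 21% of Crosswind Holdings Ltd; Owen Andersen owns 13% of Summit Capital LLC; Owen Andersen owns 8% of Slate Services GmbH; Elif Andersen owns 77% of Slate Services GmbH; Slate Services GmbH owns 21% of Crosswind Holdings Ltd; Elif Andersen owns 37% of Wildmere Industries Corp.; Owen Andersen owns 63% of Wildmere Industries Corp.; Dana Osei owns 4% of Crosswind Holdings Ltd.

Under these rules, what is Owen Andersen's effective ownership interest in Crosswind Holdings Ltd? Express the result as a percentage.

By sibling attribution (R1), Owen Andersen is treated as also owning Elif Andersen's interest in Wildmere Industries Corp, giving 63% + 37% = 100%.
By sibling attribution (R1), Owen Andersen is treated as also owning Elif Andersen's interest in Slate Services GmbH, giving 8% + 77% = 85%.
Chain via Wildmere Industries Corp. (R3): 100% × 21% = 21% of Crosswind Holdings Ltd.
Chain via Slate Services GmbH (R3): 85% × 21% = 17.85% of Crosswind Holdings Ltd.
Chain via Summit Capital LLC (R3): 13% × 43% = 5.59% of Crosswind Holdings Ltd.
Aggregating (R2): 21% + 17.85% + 5.59% = 44.44%.

44.44%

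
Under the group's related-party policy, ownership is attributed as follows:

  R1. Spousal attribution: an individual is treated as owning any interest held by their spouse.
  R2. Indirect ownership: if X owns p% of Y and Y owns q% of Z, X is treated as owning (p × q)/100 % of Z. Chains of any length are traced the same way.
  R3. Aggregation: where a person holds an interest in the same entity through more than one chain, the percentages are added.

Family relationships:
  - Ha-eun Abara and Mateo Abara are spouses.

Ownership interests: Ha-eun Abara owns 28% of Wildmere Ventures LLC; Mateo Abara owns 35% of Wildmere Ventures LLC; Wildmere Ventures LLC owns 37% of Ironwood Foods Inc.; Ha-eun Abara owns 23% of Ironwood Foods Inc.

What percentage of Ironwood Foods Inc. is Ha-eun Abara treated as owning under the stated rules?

By spousal attribution (R1), Ha-eun Abara is treated as also owning Mateo Abara's interest in Wildmere Ventures LLC, giving 28% + 35% = 63%.
Chain via Wildmere Ventures LLC (R2): 63% × 37% = 23.31% of Ironwood Foods Inc.
Direct interest in Ironwood Foods Inc: 23%.
Aggregating (R3): 23.31% + 23% = 46.31%.

46.31%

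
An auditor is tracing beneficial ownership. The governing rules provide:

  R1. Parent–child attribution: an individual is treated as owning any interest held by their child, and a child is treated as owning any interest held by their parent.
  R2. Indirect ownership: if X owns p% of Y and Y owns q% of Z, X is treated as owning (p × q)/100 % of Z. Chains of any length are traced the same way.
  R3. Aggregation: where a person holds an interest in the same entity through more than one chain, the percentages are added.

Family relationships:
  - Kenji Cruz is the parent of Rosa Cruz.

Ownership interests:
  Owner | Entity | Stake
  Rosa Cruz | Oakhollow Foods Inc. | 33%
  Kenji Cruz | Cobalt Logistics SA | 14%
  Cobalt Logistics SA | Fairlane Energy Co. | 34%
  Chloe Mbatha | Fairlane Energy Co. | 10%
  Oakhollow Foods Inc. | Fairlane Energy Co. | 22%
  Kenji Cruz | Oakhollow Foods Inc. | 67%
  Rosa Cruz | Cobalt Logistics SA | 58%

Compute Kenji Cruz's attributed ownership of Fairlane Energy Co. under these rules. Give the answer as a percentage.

By parent–child attribution (R1), Kenji Cruz is treated as also owning Rosa Cruz's interest in Oakhollow Foods Inc, giving 67% + 33% = 100%.
By parent–child attribution (R1), Kenji Cruz is treated as also owning Rosa Cruz's interest in Cobalt Logistics SA, giving 14% + 58% = 72%.
Chain via Oakhollow Foods Inc. (R2): 100% × 22% = 22% of Fairlane Energy Co.
Chain via Cobalt Logistics SA (R2): 72% × 34% = 24.48% of Fairlane Energy Co.
Aggregating (R3): 22% + 24.48% = 46.48%.

46.48%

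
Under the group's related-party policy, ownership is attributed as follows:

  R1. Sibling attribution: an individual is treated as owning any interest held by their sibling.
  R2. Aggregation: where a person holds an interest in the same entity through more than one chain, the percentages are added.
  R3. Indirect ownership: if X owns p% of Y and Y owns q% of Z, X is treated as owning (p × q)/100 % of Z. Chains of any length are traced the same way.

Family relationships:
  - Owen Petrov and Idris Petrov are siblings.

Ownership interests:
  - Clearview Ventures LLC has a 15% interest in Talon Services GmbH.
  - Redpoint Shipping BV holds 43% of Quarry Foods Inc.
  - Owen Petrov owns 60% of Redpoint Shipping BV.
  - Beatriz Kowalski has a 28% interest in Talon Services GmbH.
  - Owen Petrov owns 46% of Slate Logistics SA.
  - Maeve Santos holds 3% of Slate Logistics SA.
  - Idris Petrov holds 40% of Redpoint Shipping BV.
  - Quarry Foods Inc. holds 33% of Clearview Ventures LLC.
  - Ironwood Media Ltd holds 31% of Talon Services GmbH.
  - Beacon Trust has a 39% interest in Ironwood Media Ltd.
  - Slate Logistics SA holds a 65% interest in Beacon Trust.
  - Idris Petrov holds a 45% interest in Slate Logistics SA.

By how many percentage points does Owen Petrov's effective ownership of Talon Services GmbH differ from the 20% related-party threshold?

10.720265

By sibling attribution (R1), Owen Petrov is treated as also owning Idris Petrov's interest in Slate Logistics SA, giving 46% + 45% = 91%.
By sibling attribution (R1), Owen Petrov is treated as also owning Idris Petrov's interest in Redpoint Shipping BV, giving 60% + 40% = 100%.
Chain via Slate Logistics SA → Beacon Trust → Ironwood Media Ltd (R3): 91% × 65% × 39% × 31% = 7.151235% of Talon Services GmbH.
Chain via Redpoint Shipping BV → Quarry Foods Inc. → Clearview Ventures LLC (R3): 100% × 43% × 33% × 15% = 2.1285% of Talon Services GmbH.
Aggregating (R2): 7.151235% + 2.1285% = 9.279735%.
9.279735% falls short of the 20% threshold by 10.720265 percentage points.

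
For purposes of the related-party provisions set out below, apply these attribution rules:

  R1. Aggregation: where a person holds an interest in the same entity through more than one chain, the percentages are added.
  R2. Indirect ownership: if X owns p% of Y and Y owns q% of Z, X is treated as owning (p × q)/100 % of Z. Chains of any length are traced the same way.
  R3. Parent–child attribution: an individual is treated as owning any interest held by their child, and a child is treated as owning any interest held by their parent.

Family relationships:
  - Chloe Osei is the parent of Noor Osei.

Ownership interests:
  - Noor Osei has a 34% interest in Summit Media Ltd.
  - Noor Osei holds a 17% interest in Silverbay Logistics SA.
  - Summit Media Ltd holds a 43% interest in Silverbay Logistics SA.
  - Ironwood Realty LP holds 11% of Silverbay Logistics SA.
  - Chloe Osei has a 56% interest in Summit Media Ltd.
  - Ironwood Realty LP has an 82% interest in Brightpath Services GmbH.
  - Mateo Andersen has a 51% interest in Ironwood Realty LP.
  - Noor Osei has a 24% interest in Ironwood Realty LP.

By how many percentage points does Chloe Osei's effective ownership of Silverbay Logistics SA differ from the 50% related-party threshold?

8.34

By parent–child attribution (R3), Chloe Osei is treated as also owning Noor Osei's interest in Summit Media Ltd, giving 56% + 34% = 90%.
By parent–child attribution (R3), Chloe Osei is treated as owning Noor Osei's 24% interest in Ironwood Realty LP.
By parent–child attribution (R3), Chloe Osei is treated as owning Noor Osei's 17% interest in Silverbay Logistics SA.
Chain via Summit Media Ltd (R2): 90% × 43% = 38.7% of Silverbay Logistics SA.
Chain via Ironwood Realty LP (R2): 24% × 11% = 2.64% of Silverbay Logistics SA.
Direct interest in Silverbay Logistics SA: 17%.
Aggregating (R1): 38.7% + 2.64% + 17% = 58.34%.
58.34% exceeds the 50% threshold by 8.34 percentage points.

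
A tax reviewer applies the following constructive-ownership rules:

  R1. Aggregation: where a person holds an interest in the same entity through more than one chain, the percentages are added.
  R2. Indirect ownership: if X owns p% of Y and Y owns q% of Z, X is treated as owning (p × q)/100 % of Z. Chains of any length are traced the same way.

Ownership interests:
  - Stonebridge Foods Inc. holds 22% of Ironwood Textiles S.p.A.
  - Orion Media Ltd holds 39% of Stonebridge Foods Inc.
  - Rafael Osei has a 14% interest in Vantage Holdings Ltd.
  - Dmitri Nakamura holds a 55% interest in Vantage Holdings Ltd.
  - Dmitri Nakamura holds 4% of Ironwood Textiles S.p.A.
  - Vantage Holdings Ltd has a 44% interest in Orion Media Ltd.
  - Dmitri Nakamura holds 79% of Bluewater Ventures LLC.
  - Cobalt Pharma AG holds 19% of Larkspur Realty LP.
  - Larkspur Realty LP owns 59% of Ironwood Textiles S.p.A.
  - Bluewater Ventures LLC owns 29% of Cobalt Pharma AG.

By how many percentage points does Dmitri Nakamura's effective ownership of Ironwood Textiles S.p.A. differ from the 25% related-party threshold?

Chain via Bluewater Ventures LLC → Cobalt Pharma AG → Larkspur Realty LP (R2): 79% × 29% × 19% × 59% = 2.568211% of Ironwood Textiles S.p.A.
Chain via Vantage Holdings Ltd → Orion Media Ltd → Stonebridge Foods Inc. (R2): 55% × 44% × 39% × 22% = 2.07636% of Ironwood Textiles S.p.A.
Direct interest in Ironwood Textiles S.p.A: 4%.
Aggregating (R1): 2.568211% + 2.07636% + 4% = 8.644571%.
8.644571% falls short of the 25% threshold by 16.355429 percentage points.

16.355429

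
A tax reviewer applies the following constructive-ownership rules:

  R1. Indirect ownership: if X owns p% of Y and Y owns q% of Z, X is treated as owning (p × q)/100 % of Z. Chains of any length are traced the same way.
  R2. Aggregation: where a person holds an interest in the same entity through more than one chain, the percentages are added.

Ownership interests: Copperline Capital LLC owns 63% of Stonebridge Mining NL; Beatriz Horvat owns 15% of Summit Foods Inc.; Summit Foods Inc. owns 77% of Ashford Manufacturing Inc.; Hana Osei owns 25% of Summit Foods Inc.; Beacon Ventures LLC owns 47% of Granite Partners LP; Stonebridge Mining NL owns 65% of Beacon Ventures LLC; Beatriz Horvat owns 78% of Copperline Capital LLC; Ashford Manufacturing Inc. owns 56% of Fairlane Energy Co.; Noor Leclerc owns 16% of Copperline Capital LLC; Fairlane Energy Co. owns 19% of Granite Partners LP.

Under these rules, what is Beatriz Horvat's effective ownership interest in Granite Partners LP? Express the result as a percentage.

16.24119%

Chain via Summit Foods Inc. → Ashford Manufacturing Inc. → Fairlane Energy Co. (R1): 15% × 77% × 56% × 19% = 1.22892% of Granite Partners LP.
Chain via Copperline Capital LLC → Stonebridge Mining NL → Beacon Ventures LLC (R1): 78% × 63% × 65% × 47% = 15.01227% of Granite Partners LP.
Aggregating (R2): 1.22892% + 15.01227% = 16.24119%.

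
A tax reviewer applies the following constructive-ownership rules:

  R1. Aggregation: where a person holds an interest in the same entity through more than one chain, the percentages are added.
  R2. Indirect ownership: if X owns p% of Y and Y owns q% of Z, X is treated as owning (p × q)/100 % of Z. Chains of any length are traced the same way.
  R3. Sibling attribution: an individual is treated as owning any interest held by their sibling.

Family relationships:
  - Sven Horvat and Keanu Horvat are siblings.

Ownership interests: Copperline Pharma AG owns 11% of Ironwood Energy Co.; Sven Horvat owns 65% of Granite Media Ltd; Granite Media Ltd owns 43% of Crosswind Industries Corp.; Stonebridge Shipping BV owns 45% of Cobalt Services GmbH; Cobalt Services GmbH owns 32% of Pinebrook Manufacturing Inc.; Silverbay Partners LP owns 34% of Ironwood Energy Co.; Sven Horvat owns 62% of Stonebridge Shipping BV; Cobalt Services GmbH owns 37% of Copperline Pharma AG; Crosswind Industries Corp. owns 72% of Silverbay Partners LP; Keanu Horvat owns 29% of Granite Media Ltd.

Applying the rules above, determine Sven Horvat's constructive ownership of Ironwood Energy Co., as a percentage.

11.030346%

By sibling attribution (R3), Sven Horvat is treated as also owning Keanu Horvat's interest in Granite Media Ltd, giving 65% + 29% = 94%.
Chain via Granite Media Ltd → Crosswind Industries Corp. → Silverbay Partners LP (R2): 94% × 43% × 72% × 34% = 9.894816% of Ironwood Energy Co.
Chain via Stonebridge Shipping BV → Cobalt Services GmbH → Copperline Pharma AG (R2): 62% × 45% × 37% × 11% = 1.13553% of Ironwood Energy Co.
Aggregating (R1): 9.894816% + 1.13553% = 11.030346%.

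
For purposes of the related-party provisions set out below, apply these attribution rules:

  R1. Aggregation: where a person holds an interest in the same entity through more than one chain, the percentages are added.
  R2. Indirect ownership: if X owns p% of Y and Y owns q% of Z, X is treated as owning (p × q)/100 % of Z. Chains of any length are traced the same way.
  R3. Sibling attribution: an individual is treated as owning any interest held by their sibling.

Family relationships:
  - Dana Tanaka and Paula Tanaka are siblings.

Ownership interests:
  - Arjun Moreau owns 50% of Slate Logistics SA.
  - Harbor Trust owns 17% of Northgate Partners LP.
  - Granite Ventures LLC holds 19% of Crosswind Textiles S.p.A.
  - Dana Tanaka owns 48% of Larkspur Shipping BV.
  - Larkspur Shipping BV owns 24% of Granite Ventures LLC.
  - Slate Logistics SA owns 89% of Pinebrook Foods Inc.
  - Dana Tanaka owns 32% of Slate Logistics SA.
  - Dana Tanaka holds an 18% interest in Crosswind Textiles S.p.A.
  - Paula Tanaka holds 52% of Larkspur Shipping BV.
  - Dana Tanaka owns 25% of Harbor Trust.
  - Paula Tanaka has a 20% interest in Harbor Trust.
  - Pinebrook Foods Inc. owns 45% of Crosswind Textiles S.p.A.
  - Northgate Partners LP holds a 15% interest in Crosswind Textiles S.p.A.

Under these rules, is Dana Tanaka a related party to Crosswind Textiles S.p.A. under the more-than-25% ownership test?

Yes

By sibling attribution (R3), Dana Tanaka is treated as also owning Paula Tanaka's interest in Larkspur Shipping BV, giving 48% + 52% = 100%.
By sibling attribution (R3), Dana Tanaka is treated as also owning Paula Tanaka's interest in Harbor Trust, giving 25% + 20% = 45%.
Chain via Larkspur Shipping BV → Granite Ventures LLC (R2): 100% × 24% × 19% = 4.56% of Crosswind Textiles S.p.A.
Chain via Harbor Trust → Northgate Partners LP (R2): 45% × 17% × 15% = 1.1475% of Crosswind Textiles S.p.A.
Chain via Slate Logistics SA → Pinebrook Foods Inc. (R2): 32% × 89% × 45% = 12.816% of Crosswind Textiles S.p.A.
Direct interest in Crosswind Textiles S.p.A: 18%.
Aggregating (R1): 4.56% + 1.1475% + 12.816% + 18% = 36.5235%.
36.5235% exceeds the 25% threshold, so Dana is a related party to Crosswind Textiles S.p.A.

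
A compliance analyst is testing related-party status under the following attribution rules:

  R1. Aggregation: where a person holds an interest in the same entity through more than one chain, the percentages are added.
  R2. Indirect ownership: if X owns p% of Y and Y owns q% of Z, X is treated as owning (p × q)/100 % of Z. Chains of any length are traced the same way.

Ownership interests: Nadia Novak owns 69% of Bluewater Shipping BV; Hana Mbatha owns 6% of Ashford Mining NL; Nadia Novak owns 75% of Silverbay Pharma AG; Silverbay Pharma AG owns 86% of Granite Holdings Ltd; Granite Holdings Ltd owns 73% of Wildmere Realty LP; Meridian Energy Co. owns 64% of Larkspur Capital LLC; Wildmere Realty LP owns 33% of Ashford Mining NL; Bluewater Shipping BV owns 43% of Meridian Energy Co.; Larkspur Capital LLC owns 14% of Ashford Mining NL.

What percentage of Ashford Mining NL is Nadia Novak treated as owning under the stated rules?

18.196482%

Chain via Silverbay Pharma AG → Granite Holdings Ltd → Wildmere Realty LP (R2): 75% × 86% × 73% × 33% = 15.53805% of Ashford Mining NL.
Chain via Bluewater Shipping BV → Meridian Energy Co. → Larkspur Capital LLC (R2): 69% × 43% × 64% × 14% = 2.658432% of Ashford Mining NL.
Aggregating (R1): 15.53805% + 2.658432% = 18.196482%.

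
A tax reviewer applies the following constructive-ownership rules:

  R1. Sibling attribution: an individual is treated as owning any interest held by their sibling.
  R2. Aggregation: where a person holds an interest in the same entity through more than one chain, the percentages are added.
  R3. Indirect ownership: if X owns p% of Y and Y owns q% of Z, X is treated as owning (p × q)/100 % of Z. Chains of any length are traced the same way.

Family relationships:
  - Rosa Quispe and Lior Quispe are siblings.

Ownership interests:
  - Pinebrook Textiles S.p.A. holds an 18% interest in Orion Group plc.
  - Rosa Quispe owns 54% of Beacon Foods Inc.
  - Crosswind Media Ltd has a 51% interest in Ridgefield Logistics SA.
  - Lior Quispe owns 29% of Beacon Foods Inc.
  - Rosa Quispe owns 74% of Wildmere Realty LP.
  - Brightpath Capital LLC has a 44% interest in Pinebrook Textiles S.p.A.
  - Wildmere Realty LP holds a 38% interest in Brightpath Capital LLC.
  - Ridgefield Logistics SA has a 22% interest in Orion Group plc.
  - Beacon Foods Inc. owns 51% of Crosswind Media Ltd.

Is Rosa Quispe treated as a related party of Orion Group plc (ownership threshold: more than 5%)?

By sibling attribution (R1), Rosa Quispe is treated as also owning Lior Quispe's interest in Beacon Foods Inc, giving 54% + 29% = 83%.
Chain via Beacon Foods Inc. → Crosswind Media Ltd → Ridgefield Logistics SA (R3): 83% × 51% × 51% × 22% = 4.749426% of Orion Group plc.
Chain via Wildmere Realty LP → Brightpath Capital LLC → Pinebrook Textiles S.p.A. (R3): 74% × 38% × 44% × 18% = 2.227104% of Orion Group plc.
Aggregating (R2): 4.749426% + 2.227104% = 6.97653%.
6.97653% exceeds the 5% threshold, so Rosa is a related party to Orion Group plc.

Yes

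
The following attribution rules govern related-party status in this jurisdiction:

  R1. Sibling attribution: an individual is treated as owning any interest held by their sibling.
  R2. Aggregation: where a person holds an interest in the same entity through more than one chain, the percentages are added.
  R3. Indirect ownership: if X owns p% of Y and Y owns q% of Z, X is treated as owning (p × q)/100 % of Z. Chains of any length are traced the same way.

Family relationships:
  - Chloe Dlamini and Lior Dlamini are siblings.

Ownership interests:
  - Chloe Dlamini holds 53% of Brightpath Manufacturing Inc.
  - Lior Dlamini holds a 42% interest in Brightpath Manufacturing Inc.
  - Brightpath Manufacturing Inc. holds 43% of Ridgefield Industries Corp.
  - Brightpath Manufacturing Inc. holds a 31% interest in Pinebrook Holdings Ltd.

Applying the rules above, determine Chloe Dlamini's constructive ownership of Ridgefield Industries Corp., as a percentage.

40.85%

By sibling attribution (R1), Chloe Dlamini is treated as also owning Lior Dlamini's interest in Brightpath Manufacturing Inc, giving 53% + 42% = 95%.
Chain via Brightpath Manufacturing Inc. (R3): 95% × 43% = 40.85% of Ridgefield Industries Corp.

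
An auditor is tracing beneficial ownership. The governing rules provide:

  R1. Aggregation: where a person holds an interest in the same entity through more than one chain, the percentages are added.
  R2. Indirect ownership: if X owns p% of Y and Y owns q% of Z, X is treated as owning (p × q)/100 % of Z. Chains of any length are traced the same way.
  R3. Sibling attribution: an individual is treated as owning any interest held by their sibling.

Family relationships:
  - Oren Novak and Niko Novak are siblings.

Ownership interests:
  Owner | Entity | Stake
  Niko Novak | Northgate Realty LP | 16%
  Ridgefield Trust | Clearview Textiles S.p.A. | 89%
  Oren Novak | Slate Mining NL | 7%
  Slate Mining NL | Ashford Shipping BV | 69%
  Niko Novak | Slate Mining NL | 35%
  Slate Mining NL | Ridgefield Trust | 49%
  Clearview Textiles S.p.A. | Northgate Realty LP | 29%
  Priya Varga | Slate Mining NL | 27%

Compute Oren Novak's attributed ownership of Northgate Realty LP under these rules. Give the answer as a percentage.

By sibling attribution (R3), Oren Novak is treated as also owning Niko Novak's interest in Slate Mining NL, giving 7% + 35% = 42%.
By sibling attribution (R3), Oren Novak is treated as owning Niko Novak's 16% interest in Northgate Realty LP.
Chain via Slate Mining NL → Ridgefield Trust → Clearview Textiles S.p.A. (R2): 42% × 49% × 89% × 29% = 5.311698% of Northgate Realty LP.
Direct interest in Northgate Realty LP: 16%.
Aggregating (R1): 5.311698% + 16% = 21.311698%.

21.311698%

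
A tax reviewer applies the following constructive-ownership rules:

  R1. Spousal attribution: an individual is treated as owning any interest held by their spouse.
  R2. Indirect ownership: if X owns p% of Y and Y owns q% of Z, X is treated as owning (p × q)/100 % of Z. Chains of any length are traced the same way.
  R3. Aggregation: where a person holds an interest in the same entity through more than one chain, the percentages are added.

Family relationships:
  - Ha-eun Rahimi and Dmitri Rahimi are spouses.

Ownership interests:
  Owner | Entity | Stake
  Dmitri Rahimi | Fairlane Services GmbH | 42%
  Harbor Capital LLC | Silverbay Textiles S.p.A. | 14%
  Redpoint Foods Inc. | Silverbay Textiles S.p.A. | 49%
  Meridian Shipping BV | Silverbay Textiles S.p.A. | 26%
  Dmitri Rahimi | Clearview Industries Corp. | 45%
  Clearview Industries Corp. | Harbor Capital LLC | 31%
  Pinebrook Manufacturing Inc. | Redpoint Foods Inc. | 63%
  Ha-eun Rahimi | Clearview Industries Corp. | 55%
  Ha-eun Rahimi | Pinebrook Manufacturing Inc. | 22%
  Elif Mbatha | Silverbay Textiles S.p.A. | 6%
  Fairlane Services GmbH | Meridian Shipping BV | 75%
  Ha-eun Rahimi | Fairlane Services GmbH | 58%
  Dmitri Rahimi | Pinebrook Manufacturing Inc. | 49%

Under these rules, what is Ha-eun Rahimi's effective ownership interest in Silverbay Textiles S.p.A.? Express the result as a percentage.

45.7577%

By spousal attribution (R1), Ha-eun Rahimi is treated as also owning Dmitri Rahimi's interest in Pinebrook Manufacturing Inc, giving 22% + 49% = 71%.
By spousal attribution (R1), Ha-eun Rahimi is treated as also owning Dmitri Rahimi's interest in Fairlane Services GmbH, giving 58% + 42% = 100%.
By spousal attribution (R1), Ha-eun Rahimi is treated as also owning Dmitri Rahimi's interest in Clearview Industries Corp, giving 55% + 45% = 100%.
Chain via Pinebrook Manufacturing Inc. → Redpoint Foods Inc. (R2): 71% × 63% × 49% = 21.9177% of Silverbay Textiles S.p.A.
Chain via Fairlane Services GmbH → Meridian Shipping BV (R2): 100% × 75% × 26% = 19.5% of Silverbay Textiles S.p.A.
Chain via Clearview Industries Corp. → Harbor Capital LLC (R2): 100% × 31% × 14% = 4.34% of Silverbay Textiles S.p.A.
Aggregating (R3): 21.9177% + 19.5% + 4.34% = 45.7577%.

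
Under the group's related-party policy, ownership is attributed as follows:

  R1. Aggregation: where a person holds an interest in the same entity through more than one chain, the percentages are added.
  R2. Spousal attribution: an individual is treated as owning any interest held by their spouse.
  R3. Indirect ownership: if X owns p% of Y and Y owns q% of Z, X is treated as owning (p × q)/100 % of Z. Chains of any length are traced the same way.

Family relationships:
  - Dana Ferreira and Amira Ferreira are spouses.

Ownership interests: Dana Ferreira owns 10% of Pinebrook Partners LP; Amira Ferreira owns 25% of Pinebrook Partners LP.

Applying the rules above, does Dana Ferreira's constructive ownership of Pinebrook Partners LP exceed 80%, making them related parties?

By spousal attribution (R2), Dana Ferreira is treated as also owning Amira Ferreira's interest in Pinebrook Partners LP, giving 10% + 25% = 35%.
Direct interest in Pinebrook Partners LP: 35%.
35% does not exceed the 80% threshold, so Dana is not a related party to Pinebrook Partners LP.

No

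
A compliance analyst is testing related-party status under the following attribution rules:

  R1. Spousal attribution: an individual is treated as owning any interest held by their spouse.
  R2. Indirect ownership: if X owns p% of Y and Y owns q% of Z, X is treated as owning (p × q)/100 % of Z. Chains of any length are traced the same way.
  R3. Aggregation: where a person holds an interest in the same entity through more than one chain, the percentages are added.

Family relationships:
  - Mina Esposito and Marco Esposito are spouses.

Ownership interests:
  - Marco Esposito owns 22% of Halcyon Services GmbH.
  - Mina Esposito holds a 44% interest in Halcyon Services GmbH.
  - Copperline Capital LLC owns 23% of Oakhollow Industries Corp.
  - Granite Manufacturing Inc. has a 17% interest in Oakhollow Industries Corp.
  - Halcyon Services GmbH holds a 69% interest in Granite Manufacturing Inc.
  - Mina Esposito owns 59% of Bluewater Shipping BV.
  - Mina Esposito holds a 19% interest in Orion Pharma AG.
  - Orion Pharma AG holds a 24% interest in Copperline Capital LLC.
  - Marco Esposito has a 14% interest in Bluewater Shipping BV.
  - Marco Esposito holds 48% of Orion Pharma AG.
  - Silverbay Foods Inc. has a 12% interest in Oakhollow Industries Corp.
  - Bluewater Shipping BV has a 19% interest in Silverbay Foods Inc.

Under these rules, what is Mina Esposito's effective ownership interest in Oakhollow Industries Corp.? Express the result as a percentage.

By spousal attribution (R1), Mina Esposito is treated as also owning Marco Esposito's interest in Bluewater Shipping BV, giving 59% + 14% = 73%.
By spousal attribution (R1), Mina Esposito is treated as also owning Marco Esposito's interest in Orion Pharma AG, giving 19% + 48% = 67%.
By spousal attribution (R1), Mina Esposito is treated as also owning Marco Esposito's interest in Halcyon Services GmbH, giving 44% + 22% = 66%.
Chain via Bluewater Shipping BV → Silverbay Foods Inc. (R2): 73% × 19% × 12% = 1.6644% of Oakhollow Industries Corp.
Chain via Orion Pharma AG → Copperline Capital LLC (R2): 67% × 24% × 23% = 3.6984% of Oakhollow Industries Corp.
Chain via Halcyon Services GmbH → Granite Manufacturing Inc. (R2): 66% × 69% × 17% = 7.7418% of Oakhollow Industries Corp.
Aggregating (R3): 1.6644% + 3.6984% + 7.7418% = 13.1046%.

13.1046%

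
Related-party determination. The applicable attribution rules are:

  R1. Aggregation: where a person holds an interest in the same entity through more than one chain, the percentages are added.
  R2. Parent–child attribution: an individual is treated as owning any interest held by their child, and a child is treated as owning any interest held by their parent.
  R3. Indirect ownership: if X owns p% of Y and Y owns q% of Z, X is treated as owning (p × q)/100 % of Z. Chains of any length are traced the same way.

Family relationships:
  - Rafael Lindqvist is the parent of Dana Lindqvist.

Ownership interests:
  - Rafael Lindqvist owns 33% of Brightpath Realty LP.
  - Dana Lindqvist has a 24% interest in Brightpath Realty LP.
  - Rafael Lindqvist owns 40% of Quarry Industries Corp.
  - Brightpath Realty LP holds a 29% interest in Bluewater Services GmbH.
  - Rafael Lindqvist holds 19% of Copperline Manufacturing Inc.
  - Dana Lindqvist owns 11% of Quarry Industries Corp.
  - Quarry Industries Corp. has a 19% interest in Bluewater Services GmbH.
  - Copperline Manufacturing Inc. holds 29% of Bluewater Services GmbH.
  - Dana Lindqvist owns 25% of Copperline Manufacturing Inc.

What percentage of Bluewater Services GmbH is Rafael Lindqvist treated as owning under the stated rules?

By parent–child attribution (R2), Rafael Lindqvist is treated as also owning Dana Lindqvist's interest in Quarry Industries Corp, giving 40% + 11% = 51%.
By parent–child attribution (R2), Rafael Lindqvist is treated as also owning Dana Lindqvist's interest in Copperline Manufacturing Inc, giving 19% + 25% = 44%.
By parent–child attribution (R2), Rafael Lindqvist is treated as also owning Dana Lindqvist's interest in Brightpath Realty LP, giving 33% + 24% = 57%.
Chain via Quarry Industries Corp. (R3): 51% × 19% = 9.69% of Bluewater Services GmbH.
Chain via Copperline Manufacturing Inc. (R3): 44% × 29% = 12.76% of Bluewater Services GmbH.
Chain via Brightpath Realty LP (R3): 57% × 29% = 16.53% of Bluewater Services GmbH.
Aggregating (R1): 9.69% + 12.76% + 16.53% = 38.98%.

38.98%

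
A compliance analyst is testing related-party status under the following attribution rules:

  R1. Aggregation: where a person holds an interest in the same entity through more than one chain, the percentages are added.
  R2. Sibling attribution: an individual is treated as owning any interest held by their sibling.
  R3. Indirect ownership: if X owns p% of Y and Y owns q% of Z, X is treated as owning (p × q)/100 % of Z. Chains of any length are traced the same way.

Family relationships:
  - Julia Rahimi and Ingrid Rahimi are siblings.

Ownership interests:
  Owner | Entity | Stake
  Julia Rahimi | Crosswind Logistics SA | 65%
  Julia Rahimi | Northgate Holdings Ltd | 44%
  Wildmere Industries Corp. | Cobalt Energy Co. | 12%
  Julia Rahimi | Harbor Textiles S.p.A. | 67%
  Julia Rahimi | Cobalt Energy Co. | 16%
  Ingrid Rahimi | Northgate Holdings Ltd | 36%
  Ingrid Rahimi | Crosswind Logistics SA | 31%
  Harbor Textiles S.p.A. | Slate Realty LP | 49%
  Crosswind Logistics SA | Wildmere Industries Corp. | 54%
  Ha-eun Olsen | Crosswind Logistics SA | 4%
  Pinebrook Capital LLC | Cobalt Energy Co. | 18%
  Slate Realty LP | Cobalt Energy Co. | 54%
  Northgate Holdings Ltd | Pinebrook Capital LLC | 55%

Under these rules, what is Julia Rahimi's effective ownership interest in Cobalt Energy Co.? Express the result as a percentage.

47.869%

By sibling attribution (R2), Julia Rahimi is treated as also owning Ingrid Rahimi's interest in Northgate Holdings Ltd, giving 44% + 36% = 80%.
By sibling attribution (R2), Julia Rahimi is treated as also owning Ingrid Rahimi's interest in Crosswind Logistics SA, giving 65% + 31% = 96%.
Chain via Northgate Holdings Ltd → Pinebrook Capital LLC (R3): 80% × 55% × 18% = 7.92% of Cobalt Energy Co.
Chain via Harbor Textiles S.p.A. → Slate Realty LP (R3): 67% × 49% × 54% = 17.7282% of Cobalt Energy Co.
Chain via Crosswind Logistics SA → Wildmere Industries Corp. (R3): 96% × 54% × 12% = 6.2208% of Cobalt Energy Co.
Direct interest in Cobalt Energy Co: 16%.
Aggregating (R1): 7.92% + 17.7282% + 6.2208% + 16% = 47.869%.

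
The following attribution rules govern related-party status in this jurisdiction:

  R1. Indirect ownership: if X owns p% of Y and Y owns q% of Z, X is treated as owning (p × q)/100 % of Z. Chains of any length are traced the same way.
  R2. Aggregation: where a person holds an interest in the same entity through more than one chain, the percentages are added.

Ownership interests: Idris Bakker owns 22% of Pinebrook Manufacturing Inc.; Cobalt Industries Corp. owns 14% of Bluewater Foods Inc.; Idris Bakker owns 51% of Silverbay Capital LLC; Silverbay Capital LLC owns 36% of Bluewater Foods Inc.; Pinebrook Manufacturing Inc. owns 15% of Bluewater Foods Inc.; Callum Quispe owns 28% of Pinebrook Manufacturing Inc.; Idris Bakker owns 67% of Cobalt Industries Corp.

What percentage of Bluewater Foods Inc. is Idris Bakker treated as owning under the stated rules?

Chain via Cobalt Industries Corp. (R1): 67% × 14% = 9.38% of Bluewater Foods Inc.
Chain via Silverbay Capital LLC (R1): 51% × 36% = 18.36% of Bluewater Foods Inc.
Chain via Pinebrook Manufacturing Inc. (R1): 22% × 15% = 3.3% of Bluewater Foods Inc.
Aggregating (R2): 9.38% + 18.36% + 3.3% = 31.04%.

31.04%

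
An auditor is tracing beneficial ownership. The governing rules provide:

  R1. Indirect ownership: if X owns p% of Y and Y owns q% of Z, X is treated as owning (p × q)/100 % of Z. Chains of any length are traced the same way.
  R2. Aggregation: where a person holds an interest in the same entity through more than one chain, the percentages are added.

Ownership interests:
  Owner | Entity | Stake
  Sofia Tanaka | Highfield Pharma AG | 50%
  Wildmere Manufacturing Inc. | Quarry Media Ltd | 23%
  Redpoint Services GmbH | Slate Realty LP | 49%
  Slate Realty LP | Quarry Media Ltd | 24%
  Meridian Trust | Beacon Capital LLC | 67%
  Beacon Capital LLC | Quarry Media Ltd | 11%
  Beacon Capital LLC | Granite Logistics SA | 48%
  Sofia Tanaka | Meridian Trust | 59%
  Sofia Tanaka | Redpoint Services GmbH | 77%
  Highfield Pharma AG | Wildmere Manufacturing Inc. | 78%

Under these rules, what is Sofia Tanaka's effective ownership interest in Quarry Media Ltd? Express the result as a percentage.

Chain via Meridian Trust → Beacon Capital LLC (R1): 59% × 67% × 11% = 4.3483% of Quarry Media Ltd.
Chain via Redpoint Services GmbH → Slate Realty LP (R1): 77% × 49% × 24% = 9.0552% of Quarry Media Ltd.
Chain via Highfield Pharma AG → Wildmere Manufacturing Inc. (R1): 50% × 78% × 23% = 8.97% of Quarry Media Ltd.
Aggregating (R2): 4.3483% + 9.0552% + 8.97% = 22.3735%.

22.3735%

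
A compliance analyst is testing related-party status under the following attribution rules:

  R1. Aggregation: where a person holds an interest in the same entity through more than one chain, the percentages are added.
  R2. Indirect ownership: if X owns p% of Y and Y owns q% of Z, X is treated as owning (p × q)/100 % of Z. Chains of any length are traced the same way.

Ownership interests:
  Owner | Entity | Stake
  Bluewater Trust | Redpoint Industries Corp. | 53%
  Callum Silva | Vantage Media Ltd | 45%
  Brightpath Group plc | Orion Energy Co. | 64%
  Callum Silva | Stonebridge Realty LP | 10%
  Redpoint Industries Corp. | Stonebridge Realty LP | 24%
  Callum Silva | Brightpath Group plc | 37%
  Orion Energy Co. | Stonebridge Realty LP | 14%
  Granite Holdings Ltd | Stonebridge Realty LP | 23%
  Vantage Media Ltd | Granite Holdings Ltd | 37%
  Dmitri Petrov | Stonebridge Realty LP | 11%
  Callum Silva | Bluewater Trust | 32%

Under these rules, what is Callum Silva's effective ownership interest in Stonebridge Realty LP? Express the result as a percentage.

Chain via Brightpath Group plc → Orion Energy Co. (R2): 37% × 64% × 14% = 3.3152% of Stonebridge Realty LP.
Chain via Bluewater Trust → Redpoint Industries Corp. (R2): 32% × 53% × 24% = 4.0704% of Stonebridge Realty LP.
Chain via Vantage Media Ltd → Granite Holdings Ltd (R2): 45% × 37% × 23% = 3.8295% of Stonebridge Realty LP.
Direct interest in Stonebridge Realty LP: 10%.
Aggregating (R1): 3.3152% + 4.0704% + 3.8295% + 10% = 21.2151%.

21.2151%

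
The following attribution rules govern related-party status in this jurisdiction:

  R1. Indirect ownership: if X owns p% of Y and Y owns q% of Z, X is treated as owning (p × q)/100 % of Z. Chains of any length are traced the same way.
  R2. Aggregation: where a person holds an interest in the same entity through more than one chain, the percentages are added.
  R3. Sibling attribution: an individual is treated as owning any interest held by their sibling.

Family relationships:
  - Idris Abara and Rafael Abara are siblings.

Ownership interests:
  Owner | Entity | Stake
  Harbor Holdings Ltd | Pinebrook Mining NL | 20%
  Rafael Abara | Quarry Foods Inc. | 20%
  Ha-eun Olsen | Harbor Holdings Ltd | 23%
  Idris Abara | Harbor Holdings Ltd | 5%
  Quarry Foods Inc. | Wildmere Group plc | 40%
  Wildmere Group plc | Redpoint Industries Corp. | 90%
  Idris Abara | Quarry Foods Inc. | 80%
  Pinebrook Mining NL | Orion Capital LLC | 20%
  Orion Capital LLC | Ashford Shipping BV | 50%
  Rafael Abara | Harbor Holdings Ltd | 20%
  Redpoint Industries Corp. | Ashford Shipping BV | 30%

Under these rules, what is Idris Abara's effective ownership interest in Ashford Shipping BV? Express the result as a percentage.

11.3%

By sibling attribution (R3), Idris Abara is treated as also owning Rafael Abara's interest in Quarry Foods Inc, giving 80% + 20% = 100%.
By sibling attribution (R3), Idris Abara is treated as also owning Rafael Abara's interest in Harbor Holdings Ltd, giving 5% + 20% = 25%.
Chain via Quarry Foods Inc. → Wildmere Group plc → Redpoint Industries Corp. (R1): 100% × 40% × 90% × 30% = 10.8% of Ashford Shipping BV.
Chain via Harbor Holdings Ltd → Pinebrook Mining NL → Orion Capital LLC (R1): 25% × 20% × 20% × 50% = 0.5% of Ashford Shipping BV.
Aggregating (R2): 10.8% + 0.5% = 11.3%.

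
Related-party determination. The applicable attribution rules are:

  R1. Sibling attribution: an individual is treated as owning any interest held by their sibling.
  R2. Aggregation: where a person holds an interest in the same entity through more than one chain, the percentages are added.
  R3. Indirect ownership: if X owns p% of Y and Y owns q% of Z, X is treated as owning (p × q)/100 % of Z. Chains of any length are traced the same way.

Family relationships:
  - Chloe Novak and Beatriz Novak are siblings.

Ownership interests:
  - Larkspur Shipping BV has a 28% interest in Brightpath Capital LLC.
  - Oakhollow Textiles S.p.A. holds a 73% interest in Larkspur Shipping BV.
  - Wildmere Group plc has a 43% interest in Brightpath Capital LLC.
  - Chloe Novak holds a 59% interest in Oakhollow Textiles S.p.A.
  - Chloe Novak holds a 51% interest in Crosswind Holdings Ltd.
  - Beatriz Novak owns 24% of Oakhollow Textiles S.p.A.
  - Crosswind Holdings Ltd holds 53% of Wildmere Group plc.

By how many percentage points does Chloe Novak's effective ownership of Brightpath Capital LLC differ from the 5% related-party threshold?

23.5881

By sibling attribution (R1), Chloe Novak is treated as also owning Beatriz Novak's interest in Oakhollow Textiles S.p.A, giving 59% + 24% = 83%.
Chain via Crosswind Holdings Ltd → Wildmere Group plc (R3): 51% × 53% × 43% = 11.6229% of Brightpath Capital LLC.
Chain via Oakhollow Textiles S.p.A. → Larkspur Shipping BV (R3): 83% × 73% × 28% = 16.9652% of Brightpath Capital LLC.
Aggregating (R2): 11.6229% + 16.9652% = 28.5881%.
28.5881% exceeds the 5% threshold by 23.5881 percentage points.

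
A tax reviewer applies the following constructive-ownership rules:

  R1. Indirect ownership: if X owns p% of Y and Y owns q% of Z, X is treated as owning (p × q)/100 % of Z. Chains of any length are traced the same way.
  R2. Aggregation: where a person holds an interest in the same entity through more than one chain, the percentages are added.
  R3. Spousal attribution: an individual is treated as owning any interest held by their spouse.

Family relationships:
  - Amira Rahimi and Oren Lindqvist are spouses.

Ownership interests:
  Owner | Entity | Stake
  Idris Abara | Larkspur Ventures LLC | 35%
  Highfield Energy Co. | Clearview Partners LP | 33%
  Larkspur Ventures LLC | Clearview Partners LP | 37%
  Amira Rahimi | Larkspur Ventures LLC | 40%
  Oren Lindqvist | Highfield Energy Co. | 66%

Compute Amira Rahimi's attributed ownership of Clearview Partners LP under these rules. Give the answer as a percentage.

By spousal attribution (R3), Amira Rahimi is treated as owning Oren Lindqvist's 66% interest in Highfield Energy Co.
Chain via Larkspur Ventures LLC (R1): 40% × 37% = 14.8% of Clearview Partners LP.
Chain via Highfield Energy Co. (R1): 66% × 33% = 21.78% of Clearview Partners LP.
Aggregating (R2): 14.8% + 21.78% = 36.58%.

36.58%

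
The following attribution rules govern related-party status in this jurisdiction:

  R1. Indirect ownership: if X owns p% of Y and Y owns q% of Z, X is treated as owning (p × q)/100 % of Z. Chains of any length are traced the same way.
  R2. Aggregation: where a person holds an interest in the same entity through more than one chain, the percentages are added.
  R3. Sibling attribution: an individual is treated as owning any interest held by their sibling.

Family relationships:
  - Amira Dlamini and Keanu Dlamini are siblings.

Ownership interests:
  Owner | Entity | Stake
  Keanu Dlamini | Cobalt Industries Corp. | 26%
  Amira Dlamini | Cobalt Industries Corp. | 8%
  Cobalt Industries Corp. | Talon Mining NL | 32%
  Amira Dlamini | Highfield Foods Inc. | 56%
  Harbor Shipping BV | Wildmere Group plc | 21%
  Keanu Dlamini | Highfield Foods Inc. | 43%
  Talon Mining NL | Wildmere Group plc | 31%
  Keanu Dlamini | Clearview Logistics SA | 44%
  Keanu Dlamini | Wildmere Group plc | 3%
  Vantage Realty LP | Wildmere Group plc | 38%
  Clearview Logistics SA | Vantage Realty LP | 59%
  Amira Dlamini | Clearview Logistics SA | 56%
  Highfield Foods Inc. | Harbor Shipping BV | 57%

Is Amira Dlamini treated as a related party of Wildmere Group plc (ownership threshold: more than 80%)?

No

By sibling attribution (R3), Amira Dlamini is treated as also owning Keanu Dlamini's interest in Highfield Foods Inc, giving 56% + 43% = 99%.
By sibling attribution (R3), Amira Dlamini is treated as also owning Keanu Dlamini's interest in Clearview Logistics SA, giving 56% + 44% = 100%.
By sibling attribution (R3), Amira Dlamini is treated as also owning Keanu Dlamini's interest in Cobalt Industries Corp, giving 8% + 26% = 34%.
By sibling attribution (R3), Amira Dlamini is treated as owning Keanu Dlamini's 3% interest in Wildmere Group plc.
Chain via Highfield Foods Inc. → Harbor Shipping BV (R1): 99% × 57% × 21% = 11.8503% of Wildmere Group plc.
Chain via Clearview Logistics SA → Vantage Realty LP (R1): 100% × 59% × 38% = 22.42% of Wildmere Group plc.
Chain via Cobalt Industries Corp. → Talon Mining NL (R1): 34% × 32% × 31% = 3.3728% of Wildmere Group plc.
Direct interest in Wildmere Group plc: 3%.
Aggregating (R2): 11.8503% + 22.42% + 3.3728% + 3% = 40.6431%.
40.6431% does not exceed the 80% threshold, so Amira is not a related party to Wildmere Group plc.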